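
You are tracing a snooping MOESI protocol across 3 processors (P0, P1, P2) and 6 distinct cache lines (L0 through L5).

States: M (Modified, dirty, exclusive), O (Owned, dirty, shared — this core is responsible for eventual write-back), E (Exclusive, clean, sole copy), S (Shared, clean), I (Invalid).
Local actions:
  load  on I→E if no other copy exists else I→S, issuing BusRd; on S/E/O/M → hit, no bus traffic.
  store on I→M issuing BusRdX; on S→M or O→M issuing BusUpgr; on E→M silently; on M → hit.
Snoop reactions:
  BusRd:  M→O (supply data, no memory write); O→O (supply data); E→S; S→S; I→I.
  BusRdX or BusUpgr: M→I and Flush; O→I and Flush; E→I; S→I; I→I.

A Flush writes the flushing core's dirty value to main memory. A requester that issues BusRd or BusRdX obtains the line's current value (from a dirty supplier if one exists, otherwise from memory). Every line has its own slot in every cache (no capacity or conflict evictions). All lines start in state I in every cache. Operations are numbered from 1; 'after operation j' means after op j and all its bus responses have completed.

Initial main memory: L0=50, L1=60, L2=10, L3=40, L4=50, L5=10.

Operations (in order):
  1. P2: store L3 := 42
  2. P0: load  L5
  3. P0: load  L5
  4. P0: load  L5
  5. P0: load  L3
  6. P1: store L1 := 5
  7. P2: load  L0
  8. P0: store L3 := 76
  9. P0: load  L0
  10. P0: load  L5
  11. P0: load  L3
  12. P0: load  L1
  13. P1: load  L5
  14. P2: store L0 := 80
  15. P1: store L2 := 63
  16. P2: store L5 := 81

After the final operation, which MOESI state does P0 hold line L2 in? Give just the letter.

state = I

step 1: P2: store L3 := 42  ⟶  IIM  (L3)  txn=BusRdX  M[L3]=40
step 2: P0: load  L5  ⟶  EII  (L5)  txn=BusRd  M[L5]=10
step 3: P0: load  L5  ⟶  EII  (L5)  txn=∅  M[L5]=10
step 4: P0: load  L5  ⟶  EII  (L5)  txn=∅  M[L5]=10
step 5: P0: load  L3  ⟶  SIO  (L3)  txn=BusRd  M[L3]=40
step 6: P1: store L1 := 5  ⟶  IMI  (L1)  txn=BusRdX  M[L1]=60
step 7: P2: load  L0  ⟶  IIE  (L0)  txn=BusRd  M[L0]=50
step 8: P0: store L3 := 76  ⟶  MII  (L3)  txn=BusUpgr+Flush  M[L3]=42
step 9: P0: load  L0  ⟶  SIS  (L0)  txn=BusRd  M[L0]=50
step 10: P0: load  L5  ⟶  EII  (L5)  txn=∅  M[L5]=10
step 11: P0: load  L3  ⟶  MII  (L3)  txn=∅  M[L3]=42
step 12: P0: load  L1  ⟶  SOI  (L1)  txn=BusRd  M[L1]=60
step 13: P1: load  L5  ⟶  SSI  (L5)  txn=BusRd  M[L5]=10
step 14: P2: store L0 := 80  ⟶  IIM  (L0)  txn=BusUpgr  M[L0]=50
step 15: P1: store L2 := 63  ⟶  IMI  (L2)  txn=BusRdX  M[L2]=10
step 16: P2: store L5 := 81  ⟶  IIM  (L5)  txn=BusRdX  M[L5]=10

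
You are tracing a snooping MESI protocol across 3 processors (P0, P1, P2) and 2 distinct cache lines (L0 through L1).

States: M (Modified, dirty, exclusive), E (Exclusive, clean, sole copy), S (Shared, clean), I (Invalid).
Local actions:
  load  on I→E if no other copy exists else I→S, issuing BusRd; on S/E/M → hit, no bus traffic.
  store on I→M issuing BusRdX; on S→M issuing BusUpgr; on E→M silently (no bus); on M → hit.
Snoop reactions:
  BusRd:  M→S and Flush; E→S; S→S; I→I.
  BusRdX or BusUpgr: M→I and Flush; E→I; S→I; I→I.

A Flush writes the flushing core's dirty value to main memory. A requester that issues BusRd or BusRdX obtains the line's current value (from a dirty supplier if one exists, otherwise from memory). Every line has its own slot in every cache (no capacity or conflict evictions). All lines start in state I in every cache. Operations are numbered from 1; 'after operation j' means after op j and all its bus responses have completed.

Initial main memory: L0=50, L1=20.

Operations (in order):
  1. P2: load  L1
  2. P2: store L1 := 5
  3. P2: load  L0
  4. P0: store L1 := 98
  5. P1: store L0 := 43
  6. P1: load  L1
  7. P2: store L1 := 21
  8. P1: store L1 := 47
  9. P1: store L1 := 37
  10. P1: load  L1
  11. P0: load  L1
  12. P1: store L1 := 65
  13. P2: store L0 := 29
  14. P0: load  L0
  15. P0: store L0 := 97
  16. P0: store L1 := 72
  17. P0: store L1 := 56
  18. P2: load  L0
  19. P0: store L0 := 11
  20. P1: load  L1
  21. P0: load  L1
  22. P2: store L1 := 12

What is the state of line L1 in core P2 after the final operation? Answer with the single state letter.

[1] P2: load  L1 | P0:I, P1:I, P2:E(20) | bus: BusRd
[2] P2: store L1 := 5 | P0:I, P1:I, P2:M(5) | bus: none
[3] P2: load  L0 | P0:I, P1:I, P2:E(50) | bus: BusRd
[4] P0: store L1 := 98 | P0:M(98), P1:I, P2:I | bus: BusRdX,Flush
[5] P1: store L0 := 43 | P0:I, P1:M(43), P2:I | bus: BusRdX
[6] P1: load  L1 | P0:S(98), P1:S(98), P2:I | bus: BusRd,Flush
[7] P2: store L1 := 21 | P0:I, P1:I, P2:M(21) | bus: BusRdX
[8] P1: store L1 := 47 | P0:I, P1:M(47), P2:I | bus: BusRdX,Flush
[9] P1: store L1 := 37 | P0:I, P1:M(37), P2:I | bus: none
[10] P1: load  L1 | P0:I, P1:M(37), P2:I | bus: none
[11] P0: load  L1 | P0:S(37), P1:S(37), P2:I | bus: BusRd,Flush
[12] P1: store L1 := 65 | P0:I, P1:M(65), P2:I | bus: BusUpgr
[13] P2: store L0 := 29 | P0:I, P1:I, P2:M(29) | bus: BusRdX,Flush
[14] P0: load  L0 | P0:S(29), P1:I, P2:S(29) | bus: BusRd,Flush
[15] P0: store L0 := 97 | P0:M(97), P1:I, P2:I | bus: BusUpgr
[16] P0: store L1 := 72 | P0:M(72), P1:I, P2:I | bus: BusRdX,Flush
[17] P0: store L1 := 56 | P0:M(56), P1:I, P2:I | bus: none
[18] P2: load  L0 | P0:S(97), P1:I, P2:S(97) | bus: BusRd,Flush
[19] P0: store L0 := 11 | P0:M(11), P1:I, P2:I | bus: BusUpgr
[20] P1: load  L1 | P0:S(56), P1:S(56), P2:I | bus: BusRd,Flush
[21] P0: load  L1 | P0:S(56), P1:S(56), P2:I | bus: none
[22] P2: store L1 := 12 | P0:I, P1:I, P2:M(12) | bus: BusRdX

state = M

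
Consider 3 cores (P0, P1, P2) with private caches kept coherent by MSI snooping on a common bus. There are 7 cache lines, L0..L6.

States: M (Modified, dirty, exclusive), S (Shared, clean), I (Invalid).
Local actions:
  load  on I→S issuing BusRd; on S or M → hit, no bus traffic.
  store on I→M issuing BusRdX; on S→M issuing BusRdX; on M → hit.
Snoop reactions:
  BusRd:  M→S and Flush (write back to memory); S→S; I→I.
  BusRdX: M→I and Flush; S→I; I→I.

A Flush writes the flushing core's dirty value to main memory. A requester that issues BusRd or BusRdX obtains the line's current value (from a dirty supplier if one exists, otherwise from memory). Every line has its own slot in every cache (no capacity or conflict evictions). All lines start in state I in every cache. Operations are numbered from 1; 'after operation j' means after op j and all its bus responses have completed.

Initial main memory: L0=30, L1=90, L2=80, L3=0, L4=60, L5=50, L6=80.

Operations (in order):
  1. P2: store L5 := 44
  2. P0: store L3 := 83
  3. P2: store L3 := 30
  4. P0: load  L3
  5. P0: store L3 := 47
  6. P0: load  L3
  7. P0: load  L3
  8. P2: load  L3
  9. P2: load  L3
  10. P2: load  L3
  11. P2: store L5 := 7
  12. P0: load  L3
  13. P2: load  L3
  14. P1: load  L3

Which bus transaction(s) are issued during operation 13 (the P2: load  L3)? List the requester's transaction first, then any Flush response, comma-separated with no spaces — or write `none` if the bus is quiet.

step 1: P2: store L5 := 44  ⟶  IIM  (L5)  txn=BusRdX  M[L5]=50
step 2: P0: store L3 := 83  ⟶  MII  (L3)  txn=BusRdX  M[L3]=0
step 3: P2: store L3 := 30  ⟶  IIM  (L3)  txn=BusRdX+Flush  M[L3]=83
step 4: P0: load  L3  ⟶  SIS  (L3)  txn=BusRd+Flush  M[L3]=30
step 5: P0: store L3 := 47  ⟶  MII  (L3)  txn=BusRdX  M[L3]=30
step 6: P0: load  L3  ⟶  MII  (L3)  txn=∅  M[L3]=30
step 7: P0: load  L3  ⟶  MII  (L3)  txn=∅  M[L3]=30
step 8: P2: load  L3  ⟶  SIS  (L3)  txn=BusRd+Flush  M[L3]=47
step 9: P2: load  L3  ⟶  SIS  (L3)  txn=∅  M[L3]=47
step 10: P2: load  L3  ⟶  SIS  (L3)  txn=∅  M[L3]=47
step 11: P2: store L5 := 7  ⟶  IIM  (L5)  txn=∅  M[L5]=50
step 12: P0: load  L3  ⟶  SIS  (L3)  txn=∅  M[L3]=47
step 13: P2: load  L3  ⟶  SIS  (L3)  txn=∅  M[L3]=47
step 14: P1: load  L3  ⟶  SSS  (L3)  txn=BusRd  M[L3]=47

bus = none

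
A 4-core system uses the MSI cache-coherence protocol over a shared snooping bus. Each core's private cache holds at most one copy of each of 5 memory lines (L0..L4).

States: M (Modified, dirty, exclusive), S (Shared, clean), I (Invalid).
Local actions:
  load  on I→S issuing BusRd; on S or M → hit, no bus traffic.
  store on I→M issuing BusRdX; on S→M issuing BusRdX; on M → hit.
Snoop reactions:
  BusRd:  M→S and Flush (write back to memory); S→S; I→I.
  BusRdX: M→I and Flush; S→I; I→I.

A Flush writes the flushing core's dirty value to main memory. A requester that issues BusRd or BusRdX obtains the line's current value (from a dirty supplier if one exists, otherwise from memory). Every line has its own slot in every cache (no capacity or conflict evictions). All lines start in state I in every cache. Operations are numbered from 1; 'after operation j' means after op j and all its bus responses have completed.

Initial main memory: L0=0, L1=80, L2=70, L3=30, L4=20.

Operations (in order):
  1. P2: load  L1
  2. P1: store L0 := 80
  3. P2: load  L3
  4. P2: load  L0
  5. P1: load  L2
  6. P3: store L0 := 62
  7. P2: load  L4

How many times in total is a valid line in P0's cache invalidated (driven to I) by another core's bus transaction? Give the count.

step 1: P2: load  L1  ⟶  IISI  (L1)  txn=BusRd  M[L1]=80
step 2: P1: store L0 := 80  ⟶  IMII  (L0)  txn=BusRdX  M[L0]=0
step 3: P2: load  L3  ⟶  IISI  (L3)  txn=BusRd  M[L3]=30
step 4: P2: load  L0  ⟶  ISSI  (L0)  txn=BusRd+Flush  M[L0]=80
step 5: P1: load  L2  ⟶  ISII  (L2)  txn=BusRd  M[L2]=70
step 6: P3: store L0 := 62  ⟶  IIIM  (L0)  txn=BusRdX  M[L0]=80
step 7: P2: load  L4  ⟶  IISI  (L4)  txn=BusRd  M[L4]=20

invalidations = 0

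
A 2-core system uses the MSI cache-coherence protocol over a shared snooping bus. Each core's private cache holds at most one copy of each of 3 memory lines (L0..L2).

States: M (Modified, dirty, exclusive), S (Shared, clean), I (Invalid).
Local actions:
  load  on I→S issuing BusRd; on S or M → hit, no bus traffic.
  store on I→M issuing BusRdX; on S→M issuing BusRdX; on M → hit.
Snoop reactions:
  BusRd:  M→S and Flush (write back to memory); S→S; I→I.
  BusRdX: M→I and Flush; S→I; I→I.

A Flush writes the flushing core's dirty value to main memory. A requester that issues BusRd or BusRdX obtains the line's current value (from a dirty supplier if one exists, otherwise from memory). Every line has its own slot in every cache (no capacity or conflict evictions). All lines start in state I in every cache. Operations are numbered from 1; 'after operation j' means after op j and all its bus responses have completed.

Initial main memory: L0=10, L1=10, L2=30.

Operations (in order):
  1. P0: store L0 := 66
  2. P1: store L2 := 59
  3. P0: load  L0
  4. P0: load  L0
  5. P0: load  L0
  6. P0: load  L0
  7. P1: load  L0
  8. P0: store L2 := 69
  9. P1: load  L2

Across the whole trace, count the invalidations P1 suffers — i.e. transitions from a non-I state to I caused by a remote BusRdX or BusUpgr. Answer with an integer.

invalidations = 1

[1] P0: store L0 := 66 | P0:M(66), P1:I | bus: BusRdX
[2] P1: store L2 := 59 | P0:I, P1:M(59) | bus: BusRdX
[3] P0: load  L0 | P0:M(66), P1:I | bus: none
[4] P0: load  L0 | P0:M(66), P1:I | bus: none
[5] P0: load  L0 | P0:M(66), P1:I | bus: none
[6] P0: load  L0 | P0:M(66), P1:I | bus: none
[7] P1: load  L0 | P0:S(66), P1:S(66) | bus: BusRd,Flush
[8] P0: store L2 := 69 | P0:M(69), P1:I | bus: BusRdX,Flush
[9] P1: load  L2 | P0:S(69), P1:S(69) | bus: BusRd,Flush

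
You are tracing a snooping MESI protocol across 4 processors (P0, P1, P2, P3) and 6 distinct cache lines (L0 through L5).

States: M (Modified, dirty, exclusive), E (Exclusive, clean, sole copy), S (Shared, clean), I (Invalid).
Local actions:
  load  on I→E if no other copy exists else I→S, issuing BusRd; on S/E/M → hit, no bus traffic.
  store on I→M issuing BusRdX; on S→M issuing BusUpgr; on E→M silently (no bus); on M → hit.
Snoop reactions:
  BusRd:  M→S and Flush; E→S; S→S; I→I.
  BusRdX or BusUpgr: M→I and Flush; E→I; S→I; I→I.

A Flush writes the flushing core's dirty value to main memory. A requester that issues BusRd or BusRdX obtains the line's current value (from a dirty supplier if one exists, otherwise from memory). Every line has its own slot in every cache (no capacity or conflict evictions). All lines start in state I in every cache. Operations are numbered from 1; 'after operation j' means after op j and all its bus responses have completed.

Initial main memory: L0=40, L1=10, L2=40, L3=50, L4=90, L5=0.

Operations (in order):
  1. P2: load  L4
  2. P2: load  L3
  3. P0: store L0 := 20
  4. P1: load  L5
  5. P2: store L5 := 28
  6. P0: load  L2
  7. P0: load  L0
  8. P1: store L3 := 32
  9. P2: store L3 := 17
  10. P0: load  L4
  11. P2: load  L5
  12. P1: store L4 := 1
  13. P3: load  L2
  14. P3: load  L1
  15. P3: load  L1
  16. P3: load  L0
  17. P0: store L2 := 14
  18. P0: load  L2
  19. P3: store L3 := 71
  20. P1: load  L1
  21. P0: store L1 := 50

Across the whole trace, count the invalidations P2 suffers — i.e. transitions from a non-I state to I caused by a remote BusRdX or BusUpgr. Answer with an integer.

  op1 P2: load  L4 → I/I/E/I on L4; bus BusRd; mem=90
  op2 P2: load  L3 → I/I/E/I on L3; bus BusRd; mem=50
  op3 P0: store L0 := 20 → M/I/I/I on L0; bus BusRdX; mem=40
  op4 P1: load  L5 → I/E/I/I on L5; bus BusRd; mem=0
  op5 P2: store L5 := 28 → I/I/M/I on L5; bus BusRdX; mem=0
  op6 P0: load  L2 → E/I/I/I on L2; bus BusRd; mem=40
  op7 P0: load  L0 → M/I/I/I on L0; bus (none); mem=40
  op8 P1: store L3 := 32 → I/M/I/I on L3; bus BusRdX; mem=50
  op9 P2: store L3 := 17 → I/I/M/I on L3; bus BusRdX Flush; mem=32
  op10 P0: load  L4 → S/I/S/I on L4; bus BusRd; mem=90
  op11 P2: load  L5 → I/I/M/I on L5; bus (none); mem=0
  op12 P1: store L4 := 1 → I/M/I/I on L4; bus BusRdX; mem=90
  op13 P3: load  L2 → S/I/I/S on L2; bus BusRd; mem=40
  op14 P3: load  L1 → I/I/I/E on L1; bus BusRd; mem=10
  op15 P3: load  L1 → I/I/I/E on L1; bus (none); mem=10
  op16 P3: load  L0 → S/I/I/S on L0; bus BusRd Flush; mem=20
  op17 P0: store L2 := 14 → M/I/I/I on L2; bus BusUpgr; mem=40
  op18 P0: load  L2 → M/I/I/I on L2; bus (none); mem=40
  op19 P3: store L3 := 71 → I/I/I/M on L3; bus BusRdX Flush; mem=17
  op20 P1: load  L1 → I/S/I/S on L1; bus BusRd; mem=10
  op21 P0: store L1 := 50 → M/I/I/I on L1; bus BusRdX; mem=10

invalidations = 3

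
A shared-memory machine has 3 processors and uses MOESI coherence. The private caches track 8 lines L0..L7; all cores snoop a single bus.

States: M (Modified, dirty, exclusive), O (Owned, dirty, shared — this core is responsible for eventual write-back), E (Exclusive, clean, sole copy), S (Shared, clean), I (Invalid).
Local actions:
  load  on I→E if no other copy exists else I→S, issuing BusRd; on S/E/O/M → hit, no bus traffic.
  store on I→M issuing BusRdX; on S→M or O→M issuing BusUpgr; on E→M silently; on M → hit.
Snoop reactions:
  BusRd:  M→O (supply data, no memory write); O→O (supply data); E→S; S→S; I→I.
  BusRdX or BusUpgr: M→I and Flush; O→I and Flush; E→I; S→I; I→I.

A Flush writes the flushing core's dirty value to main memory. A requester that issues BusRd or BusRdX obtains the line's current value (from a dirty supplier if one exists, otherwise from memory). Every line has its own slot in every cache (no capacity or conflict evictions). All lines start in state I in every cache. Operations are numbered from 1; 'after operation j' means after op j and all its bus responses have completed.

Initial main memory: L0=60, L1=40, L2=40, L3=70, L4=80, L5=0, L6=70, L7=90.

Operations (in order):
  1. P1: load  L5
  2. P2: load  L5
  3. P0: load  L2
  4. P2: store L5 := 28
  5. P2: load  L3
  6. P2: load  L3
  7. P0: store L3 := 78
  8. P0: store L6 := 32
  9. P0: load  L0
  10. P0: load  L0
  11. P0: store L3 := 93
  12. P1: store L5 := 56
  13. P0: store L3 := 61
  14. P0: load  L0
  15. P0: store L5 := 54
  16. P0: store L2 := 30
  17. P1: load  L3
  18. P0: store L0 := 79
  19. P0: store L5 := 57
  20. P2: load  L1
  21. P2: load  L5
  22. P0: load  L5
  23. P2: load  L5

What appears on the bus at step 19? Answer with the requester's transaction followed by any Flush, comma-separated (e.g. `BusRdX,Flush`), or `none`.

  op1 P1: load  L5 → I/E/I on L5; bus BusRd; mem=0
  op2 P2: load  L5 → I/S/S on L5; bus BusRd; mem=0
  op3 P0: load  L2 → E/I/I on L2; bus BusRd; mem=40
  op4 P2: store L5 := 28 → I/I/M on L5; bus BusUpgr; mem=0
  op5 P2: load  L3 → I/I/E on L3; bus BusRd; mem=70
  op6 P2: load  L3 → I/I/E on L3; bus (none); mem=70
  op7 P0: store L3 := 78 → M/I/I on L3; bus BusRdX; mem=70
  op8 P0: store L6 := 32 → M/I/I on L6; bus BusRdX; mem=70
  op9 P0: load  L0 → E/I/I on L0; bus BusRd; mem=60
  op10 P0: load  L0 → E/I/I on L0; bus (none); mem=60
  op11 P0: store L3 := 93 → M/I/I on L3; bus (none); mem=70
  op12 P1: store L5 := 56 → I/M/I on L5; bus BusRdX Flush; mem=28
  op13 P0: store L3 := 61 → M/I/I on L3; bus (none); mem=70
  op14 P0: load  L0 → E/I/I on L0; bus (none); mem=60
  op15 P0: store L5 := 54 → M/I/I on L5; bus BusRdX Flush; mem=56
  op16 P0: store L2 := 30 → M/I/I on L2; bus (none); mem=40
  op17 P1: load  L3 → O/S/I on L3; bus BusRd; mem=70
  op18 P0: store L0 := 79 → M/I/I on L0; bus (none); mem=60
  op19 P0: store L5 := 57 → M/I/I on L5; bus (none); mem=56
  op20 P2: load  L1 → I/I/E on L1; bus BusRd; mem=40
  op21 P2: load  L5 → O/I/S on L5; bus BusRd; mem=56
  op22 P0: load  L5 → O/I/S on L5; bus (none); mem=56
  op23 P2: load  L5 → O/I/S on L5; bus (none); mem=56

bus = none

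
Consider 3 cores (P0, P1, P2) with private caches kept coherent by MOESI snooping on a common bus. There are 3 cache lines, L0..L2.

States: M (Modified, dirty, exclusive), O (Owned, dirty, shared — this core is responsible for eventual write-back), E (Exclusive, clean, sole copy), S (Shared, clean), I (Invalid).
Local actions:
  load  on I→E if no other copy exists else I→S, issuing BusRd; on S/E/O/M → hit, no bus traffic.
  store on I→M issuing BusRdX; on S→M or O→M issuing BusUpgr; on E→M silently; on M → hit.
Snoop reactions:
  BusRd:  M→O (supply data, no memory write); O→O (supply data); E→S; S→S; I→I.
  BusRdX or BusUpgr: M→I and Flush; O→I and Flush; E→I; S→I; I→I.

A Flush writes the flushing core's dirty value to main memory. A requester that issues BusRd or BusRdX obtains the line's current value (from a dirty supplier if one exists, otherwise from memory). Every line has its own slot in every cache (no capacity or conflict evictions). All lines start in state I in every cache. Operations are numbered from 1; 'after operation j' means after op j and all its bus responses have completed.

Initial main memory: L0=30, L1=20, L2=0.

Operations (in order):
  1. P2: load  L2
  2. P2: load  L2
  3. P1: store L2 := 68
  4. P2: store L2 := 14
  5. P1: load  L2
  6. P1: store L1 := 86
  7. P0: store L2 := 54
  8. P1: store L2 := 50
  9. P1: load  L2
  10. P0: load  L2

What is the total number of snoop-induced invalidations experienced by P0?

invalidations = 1

1. P2: load  L2  bus=[BusRd]  L2: P0=I P1=I P2=E  mem[L2]=0
2. P2: load  L2  bus=[-]  L2: P0=I P1=I P2=E  mem[L2]=0
3. P1: store L2 := 68  bus=[BusRdX]  L2: P0=I P1=M P2=I  mem[L2]=0
4. P2: store L2 := 14  bus=[BusRdX,Flush]  L2: P0=I P1=I P2=M  mem[L2]=68
5. P1: load  L2  bus=[BusRd]  L2: P0=I P1=S P2=O  mem[L2]=68
6. P1: store L1 := 86  bus=[BusRdX]  L1: P0=I P1=M P2=I  mem[L1]=20
7. P0: store L2 := 54  bus=[BusRdX,Flush]  L2: P0=M P1=I P2=I  mem[L2]=14
8. P1: store L2 := 50  bus=[BusRdX,Flush]  L2: P0=I P1=M P2=I  mem[L2]=54
9. P1: load  L2  bus=[-]  L2: P0=I P1=M P2=I  mem[L2]=54
10. P0: load  L2  bus=[BusRd]  L2: P0=S P1=O P2=I  mem[L2]=54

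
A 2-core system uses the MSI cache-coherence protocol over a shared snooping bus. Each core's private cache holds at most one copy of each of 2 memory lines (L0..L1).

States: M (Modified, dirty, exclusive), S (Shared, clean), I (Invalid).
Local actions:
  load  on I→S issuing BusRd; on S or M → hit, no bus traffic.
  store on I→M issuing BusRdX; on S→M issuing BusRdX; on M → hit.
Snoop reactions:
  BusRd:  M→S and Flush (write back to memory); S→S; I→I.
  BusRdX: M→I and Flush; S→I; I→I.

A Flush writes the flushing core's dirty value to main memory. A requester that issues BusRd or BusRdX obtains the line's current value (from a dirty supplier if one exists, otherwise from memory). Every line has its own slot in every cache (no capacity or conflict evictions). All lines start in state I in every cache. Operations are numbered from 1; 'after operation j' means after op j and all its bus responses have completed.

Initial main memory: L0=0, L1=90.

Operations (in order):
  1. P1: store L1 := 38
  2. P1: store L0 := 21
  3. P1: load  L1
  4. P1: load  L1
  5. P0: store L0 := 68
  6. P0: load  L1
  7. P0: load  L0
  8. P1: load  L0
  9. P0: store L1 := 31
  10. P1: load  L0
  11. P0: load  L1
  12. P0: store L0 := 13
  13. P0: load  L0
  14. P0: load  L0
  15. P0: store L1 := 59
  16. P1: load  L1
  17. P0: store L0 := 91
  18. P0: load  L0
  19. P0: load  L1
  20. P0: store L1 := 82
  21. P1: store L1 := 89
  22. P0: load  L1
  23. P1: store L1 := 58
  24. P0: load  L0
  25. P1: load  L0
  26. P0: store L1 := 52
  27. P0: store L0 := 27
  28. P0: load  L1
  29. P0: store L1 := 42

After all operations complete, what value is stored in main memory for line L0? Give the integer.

1. P1: store L1 := 38  bus=[BusRdX]  L1: P0=I P1=M  mem[L1]=90
2. P1: store L0 := 21  bus=[BusRdX]  L0: P0=I P1=M  mem[L0]=0
3. P1: load  L1  bus=[-]  L1: P0=I P1=M  mem[L1]=90
4. P1: load  L1  bus=[-]  L1: P0=I P1=M  mem[L1]=90
5. P0: store L0 := 68  bus=[BusRdX,Flush]  L0: P0=M P1=I  mem[L0]=21
6. P0: load  L1  bus=[BusRd,Flush]  L1: P0=S P1=S  mem[L1]=38
7. P0: load  L0  bus=[-]  L0: P0=M P1=I  mem[L0]=21
8. P1: load  L0  bus=[BusRd,Flush]  L0: P0=S P1=S  mem[L0]=68
9. P0: store L1 := 31  bus=[BusRdX]  L1: P0=M P1=I  mem[L1]=38
10. P1: load  L0  bus=[-]  L0: P0=S P1=S  mem[L0]=68
11. P0: load  L1  bus=[-]  L1: P0=M P1=I  mem[L1]=38
12. P0: store L0 := 13  bus=[BusRdX]  L0: P0=M P1=I  mem[L0]=68
13. P0: load  L0  bus=[-]  L0: P0=M P1=I  mem[L0]=68
14. P0: load  L0  bus=[-]  L0: P0=M P1=I  mem[L0]=68
15. P0: store L1 := 59  bus=[-]  L1: P0=M P1=I  mem[L1]=38
16. P1: load  L1  bus=[BusRd,Flush]  L1: P0=S P1=S  mem[L1]=59
17. P0: store L0 := 91  bus=[-]  L0: P0=M P1=I  mem[L0]=68
18. P0: load  L0  bus=[-]  L0: P0=M P1=I  mem[L0]=68
19. P0: load  L1  bus=[-]  L1: P0=S P1=S  mem[L1]=59
20. P0: store L1 := 82  bus=[BusRdX]  L1: P0=M P1=I  mem[L1]=59
21. P1: store L1 := 89  bus=[BusRdX,Flush]  L1: P0=I P1=M  mem[L1]=82
22. P0: load  L1  bus=[BusRd,Flush]  L1: P0=S P1=S  mem[L1]=89
23. P1: store L1 := 58  bus=[BusRdX]  L1: P0=I P1=M  mem[L1]=89
24. P0: load  L0  bus=[-]  L0: P0=M P1=I  mem[L0]=68
25. P1: load  L0  bus=[BusRd,Flush]  L0: P0=S P1=S  mem[L0]=91
26. P0: store L1 := 52  bus=[BusRdX,Flush]  L1: P0=M P1=I  mem[L1]=58
27. P0: store L0 := 27  bus=[BusRdX]  L0: P0=M P1=I  mem[L0]=91
28. P0: load  L1  bus=[-]  L1: P0=M P1=I  mem[L1]=58
29. P0: store L1 := 42  bus=[-]  L1: P0=M P1=I  mem[L1]=58

memory[L0] = 91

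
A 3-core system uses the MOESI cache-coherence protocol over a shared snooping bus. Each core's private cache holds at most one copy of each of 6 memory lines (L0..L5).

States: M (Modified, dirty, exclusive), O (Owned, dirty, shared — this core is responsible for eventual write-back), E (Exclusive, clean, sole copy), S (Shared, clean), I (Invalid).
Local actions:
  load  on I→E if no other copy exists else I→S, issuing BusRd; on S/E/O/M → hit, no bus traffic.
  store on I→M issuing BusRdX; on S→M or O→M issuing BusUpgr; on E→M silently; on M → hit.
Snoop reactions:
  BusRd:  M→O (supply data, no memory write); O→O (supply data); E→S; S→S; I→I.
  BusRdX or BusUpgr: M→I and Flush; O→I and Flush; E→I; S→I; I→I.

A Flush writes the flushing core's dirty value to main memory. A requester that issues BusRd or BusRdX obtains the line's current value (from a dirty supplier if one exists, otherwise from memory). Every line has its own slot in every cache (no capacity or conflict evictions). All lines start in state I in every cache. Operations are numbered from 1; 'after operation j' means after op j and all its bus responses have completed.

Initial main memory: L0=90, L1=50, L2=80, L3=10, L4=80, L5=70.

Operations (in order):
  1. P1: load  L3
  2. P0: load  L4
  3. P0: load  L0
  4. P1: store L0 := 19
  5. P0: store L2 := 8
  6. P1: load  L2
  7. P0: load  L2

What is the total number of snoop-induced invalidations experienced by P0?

invalidations = 1

1. P1: load  L3  bus=[BusRd]  L3: P0=I P1=E P2=I  mem[L3]=10
2. P0: load  L4  bus=[BusRd]  L4: P0=E P1=I P2=I  mem[L4]=80
3. P0: load  L0  bus=[BusRd]  L0: P0=E P1=I P2=I  mem[L0]=90
4. P1: store L0 := 19  bus=[BusRdX]  L0: P0=I P1=M P2=I  mem[L0]=90
5. P0: store L2 := 8  bus=[BusRdX]  L2: P0=M P1=I P2=I  mem[L2]=80
6. P1: load  L2  bus=[BusRd]  L2: P0=O P1=S P2=I  mem[L2]=80
7. P0: load  L2  bus=[-]  L2: P0=O P1=S P2=I  mem[L2]=80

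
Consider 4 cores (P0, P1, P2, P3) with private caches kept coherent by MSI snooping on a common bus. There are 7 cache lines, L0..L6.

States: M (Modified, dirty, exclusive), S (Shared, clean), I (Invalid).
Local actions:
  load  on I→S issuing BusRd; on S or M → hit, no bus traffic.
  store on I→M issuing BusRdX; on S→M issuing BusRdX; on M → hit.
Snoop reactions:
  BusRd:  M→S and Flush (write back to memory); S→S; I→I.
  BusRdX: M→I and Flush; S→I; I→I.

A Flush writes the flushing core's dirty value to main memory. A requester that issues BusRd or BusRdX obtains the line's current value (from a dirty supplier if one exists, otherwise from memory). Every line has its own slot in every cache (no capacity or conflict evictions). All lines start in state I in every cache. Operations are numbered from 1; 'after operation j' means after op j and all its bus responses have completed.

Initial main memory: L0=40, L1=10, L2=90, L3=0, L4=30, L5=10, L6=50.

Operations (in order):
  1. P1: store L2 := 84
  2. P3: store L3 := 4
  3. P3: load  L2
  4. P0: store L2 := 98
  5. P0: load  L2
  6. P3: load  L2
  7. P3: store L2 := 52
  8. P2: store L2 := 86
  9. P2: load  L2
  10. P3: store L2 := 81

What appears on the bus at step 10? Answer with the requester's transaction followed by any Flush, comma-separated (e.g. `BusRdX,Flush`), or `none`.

bus = BusRdX,Flush

step 1: P1: store L2 := 84  ⟶  IMII  (L2)  txn=BusRdX  M[L2]=90
step 2: P3: store L3 := 4  ⟶  IIIM  (L3)  txn=BusRdX  M[L3]=0
step 3: P3: load  L2  ⟶  ISIS  (L2)  txn=BusRd+Flush  M[L2]=84
step 4: P0: store L2 := 98  ⟶  MIII  (L2)  txn=BusRdX  M[L2]=84
step 5: P0: load  L2  ⟶  MIII  (L2)  txn=∅  M[L2]=84
step 6: P3: load  L2  ⟶  SIIS  (L2)  txn=BusRd+Flush  M[L2]=98
step 7: P3: store L2 := 52  ⟶  IIIM  (L2)  txn=BusRdX  M[L2]=98
step 8: P2: store L2 := 86  ⟶  IIMI  (L2)  txn=BusRdX+Flush  M[L2]=52
step 9: P2: load  L2  ⟶  IIMI  (L2)  txn=∅  M[L2]=52
step 10: P3: store L2 := 81  ⟶  IIIM  (L2)  txn=BusRdX+Flush  M[L2]=86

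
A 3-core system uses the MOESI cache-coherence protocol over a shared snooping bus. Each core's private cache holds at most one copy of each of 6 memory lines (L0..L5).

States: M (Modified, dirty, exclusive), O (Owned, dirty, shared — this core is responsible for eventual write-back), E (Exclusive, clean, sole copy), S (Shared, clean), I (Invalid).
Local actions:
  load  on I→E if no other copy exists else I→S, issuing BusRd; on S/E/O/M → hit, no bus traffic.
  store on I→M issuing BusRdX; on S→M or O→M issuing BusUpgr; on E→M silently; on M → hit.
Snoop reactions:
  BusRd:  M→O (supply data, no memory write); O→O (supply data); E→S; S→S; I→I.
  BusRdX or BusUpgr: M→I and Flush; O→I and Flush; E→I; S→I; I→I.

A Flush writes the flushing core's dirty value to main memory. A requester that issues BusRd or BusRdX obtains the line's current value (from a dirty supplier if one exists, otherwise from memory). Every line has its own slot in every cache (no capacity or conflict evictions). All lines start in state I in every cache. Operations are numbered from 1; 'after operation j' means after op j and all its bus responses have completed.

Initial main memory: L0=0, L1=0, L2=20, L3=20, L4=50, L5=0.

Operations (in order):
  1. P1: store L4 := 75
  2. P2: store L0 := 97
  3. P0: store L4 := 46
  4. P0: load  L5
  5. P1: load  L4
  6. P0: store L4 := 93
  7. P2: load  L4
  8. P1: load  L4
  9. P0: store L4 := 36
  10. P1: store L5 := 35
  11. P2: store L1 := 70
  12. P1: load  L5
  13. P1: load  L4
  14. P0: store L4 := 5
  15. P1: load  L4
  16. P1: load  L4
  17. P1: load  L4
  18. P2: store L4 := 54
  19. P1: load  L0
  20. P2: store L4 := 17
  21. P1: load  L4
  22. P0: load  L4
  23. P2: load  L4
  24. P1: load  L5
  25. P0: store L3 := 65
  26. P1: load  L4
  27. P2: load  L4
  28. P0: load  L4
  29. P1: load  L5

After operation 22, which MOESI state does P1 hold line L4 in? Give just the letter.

state = S

  op1 P1: store L4 := 75 → I/M/I on L4; bus BusRdX; mem=50
  op2 P2: store L0 := 97 → I/I/M on L0; bus BusRdX; mem=0
  op3 P0: store L4 := 46 → M/I/I on L4; bus BusRdX Flush; mem=75
  op4 P0: load  L5 → E/I/I on L5; bus BusRd; mem=0
  op5 P1: load  L4 → O/S/I on L4; bus BusRd; mem=75
  op6 P0: store L4 := 93 → M/I/I on L4; bus BusUpgr; mem=75
  op7 P2: load  L4 → O/I/S on L4; bus BusRd; mem=75
  op8 P1: load  L4 → O/S/S on L4; bus BusRd; mem=75
  op9 P0: store L4 := 36 → M/I/I on L4; bus BusUpgr; mem=75
  op10 P1: store L5 := 35 → I/M/I on L5; bus BusRdX; mem=0
  op11 P2: store L1 := 70 → I/I/M on L1; bus BusRdX; mem=0
  op12 P1: load  L5 → I/M/I on L5; bus (none); mem=0
  op13 P1: load  L4 → O/S/I on L4; bus BusRd; mem=75
  op14 P0: store L4 := 5 → M/I/I on L4; bus BusUpgr; mem=75
  op15 P1: load  L4 → O/S/I on L4; bus BusRd; mem=75
  op16 P1: load  L4 → O/S/I on L4; bus (none); mem=75
  op17 P1: load  L4 → O/S/I on L4; bus (none); mem=75
  op18 P2: store L4 := 54 → I/I/M on L4; bus BusRdX Flush; mem=5
  op19 P1: load  L0 → I/S/O on L0; bus BusRd; mem=0
  op20 P2: store L4 := 17 → I/I/M on L4; bus (none); mem=5
  op21 P1: load  L4 → I/S/O on L4; bus BusRd; mem=5
  op22 P0: load  L4 → S/S/O on L4; bus BusRd; mem=5
  op23 P2: load  L4 → S/S/O on L4; bus (none); mem=5
  op24 P1: load  L5 → I/M/I on L5; bus (none); mem=0
  op25 P0: store L3 := 65 → M/I/I on L3; bus BusRdX; mem=20
  op26 P1: load  L4 → S/S/O on L4; bus (none); mem=5
  op27 P2: load  L4 → S/S/O on L4; bus (none); mem=5
  op28 P0: load  L4 → S/S/O on L4; bus (none); mem=5
  op29 P1: load  L5 → I/M/I on L5; bus (none); mem=0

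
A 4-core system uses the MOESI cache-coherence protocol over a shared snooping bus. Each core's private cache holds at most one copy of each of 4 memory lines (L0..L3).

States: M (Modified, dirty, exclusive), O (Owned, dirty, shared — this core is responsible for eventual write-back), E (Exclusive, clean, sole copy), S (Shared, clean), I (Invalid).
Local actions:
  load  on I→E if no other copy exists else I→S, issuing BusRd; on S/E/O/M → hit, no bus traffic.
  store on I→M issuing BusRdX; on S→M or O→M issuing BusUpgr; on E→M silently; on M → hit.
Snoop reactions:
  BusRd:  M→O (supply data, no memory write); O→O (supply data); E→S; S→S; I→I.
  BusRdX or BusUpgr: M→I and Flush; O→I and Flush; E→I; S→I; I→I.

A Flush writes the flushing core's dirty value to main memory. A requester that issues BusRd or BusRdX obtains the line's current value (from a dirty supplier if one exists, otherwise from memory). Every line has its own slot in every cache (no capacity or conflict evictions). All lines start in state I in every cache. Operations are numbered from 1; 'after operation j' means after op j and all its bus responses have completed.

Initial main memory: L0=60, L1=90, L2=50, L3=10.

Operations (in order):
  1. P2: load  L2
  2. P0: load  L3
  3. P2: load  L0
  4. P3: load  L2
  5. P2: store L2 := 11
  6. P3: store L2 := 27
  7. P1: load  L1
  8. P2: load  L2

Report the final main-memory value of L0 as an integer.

1. P2: load  L2  bus=[BusRd]  L2: P0=I P1=I P2=E P3=I  mem[L2]=50
2. P0: load  L3  bus=[BusRd]  L3: P0=E P1=I P2=I P3=I  mem[L3]=10
3. P2: load  L0  bus=[BusRd]  L0: P0=I P1=I P2=E P3=I  mem[L0]=60
4. P3: load  L2  bus=[BusRd]  L2: P0=I P1=I P2=S P3=S  mem[L2]=50
5. P2: store L2 := 11  bus=[BusUpgr]  L2: P0=I P1=I P2=M P3=I  mem[L2]=50
6. P3: store L2 := 27  bus=[BusRdX,Flush]  L2: P0=I P1=I P2=I P3=M  mem[L2]=11
7. P1: load  L1  bus=[BusRd]  L1: P0=I P1=E P2=I P3=I  mem[L1]=90
8. P2: load  L2  bus=[BusRd]  L2: P0=I P1=I P2=S P3=O  mem[L2]=11

memory[L0] = 60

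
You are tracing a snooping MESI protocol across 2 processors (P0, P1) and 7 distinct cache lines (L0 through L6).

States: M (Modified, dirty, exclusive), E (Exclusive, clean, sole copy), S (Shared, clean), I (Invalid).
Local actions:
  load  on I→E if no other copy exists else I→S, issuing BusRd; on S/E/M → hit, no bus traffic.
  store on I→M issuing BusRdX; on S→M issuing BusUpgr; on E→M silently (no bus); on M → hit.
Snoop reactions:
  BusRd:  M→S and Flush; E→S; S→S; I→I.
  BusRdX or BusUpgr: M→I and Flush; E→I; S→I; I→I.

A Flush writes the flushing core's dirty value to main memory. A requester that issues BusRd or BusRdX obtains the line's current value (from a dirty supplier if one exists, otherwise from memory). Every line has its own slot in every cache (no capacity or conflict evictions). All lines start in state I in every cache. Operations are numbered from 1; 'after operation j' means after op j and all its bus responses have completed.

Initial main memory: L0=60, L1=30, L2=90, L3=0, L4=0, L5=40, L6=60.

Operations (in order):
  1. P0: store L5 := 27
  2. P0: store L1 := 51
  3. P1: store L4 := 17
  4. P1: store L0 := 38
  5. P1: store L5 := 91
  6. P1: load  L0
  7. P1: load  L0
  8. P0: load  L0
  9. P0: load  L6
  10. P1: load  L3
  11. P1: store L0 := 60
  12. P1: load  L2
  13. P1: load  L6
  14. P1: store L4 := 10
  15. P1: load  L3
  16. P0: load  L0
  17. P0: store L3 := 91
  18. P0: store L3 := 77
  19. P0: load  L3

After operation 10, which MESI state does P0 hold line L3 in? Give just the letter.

state = I

[1] P0: store L5 := 27 | P0:M(27), P1:I | bus: BusRdX
[2] P0: store L1 := 51 | P0:M(51), P1:I | bus: BusRdX
[3] P1: store L4 := 17 | P0:I, P1:M(17) | bus: BusRdX
[4] P1: store L0 := 38 | P0:I, P1:M(38) | bus: BusRdX
[5] P1: store L5 := 91 | P0:I, P1:M(91) | bus: BusRdX,Flush
[6] P1: load  L0 | P0:I, P1:M(38) | bus: none
[7] P1: load  L0 | P0:I, P1:M(38) | bus: none
[8] P0: load  L0 | P0:S(38), P1:S(38) | bus: BusRd,Flush
[9] P0: load  L6 | P0:E(60), P1:I | bus: BusRd
[10] P1: load  L3 | P0:I, P1:E(0) | bus: BusRd
[11] P1: store L0 := 60 | P0:I, P1:M(60) | bus: BusUpgr
[12] P1: load  L2 | P0:I, P1:E(90) | bus: BusRd
[13] P1: load  L6 | P0:S(60), P1:S(60) | bus: BusRd
[14] P1: store L4 := 10 | P0:I, P1:M(10) | bus: none
[15] P1: load  L3 | P0:I, P1:E(0) | bus: none
[16] P0: load  L0 | P0:S(60), P1:S(60) | bus: BusRd,Flush
[17] P0: store L3 := 91 | P0:M(91), P1:I | bus: BusRdX
[18] P0: store L3 := 77 | P0:M(77), P1:I | bus: none
[19] P0: load  L3 | P0:M(77), P1:I | bus: none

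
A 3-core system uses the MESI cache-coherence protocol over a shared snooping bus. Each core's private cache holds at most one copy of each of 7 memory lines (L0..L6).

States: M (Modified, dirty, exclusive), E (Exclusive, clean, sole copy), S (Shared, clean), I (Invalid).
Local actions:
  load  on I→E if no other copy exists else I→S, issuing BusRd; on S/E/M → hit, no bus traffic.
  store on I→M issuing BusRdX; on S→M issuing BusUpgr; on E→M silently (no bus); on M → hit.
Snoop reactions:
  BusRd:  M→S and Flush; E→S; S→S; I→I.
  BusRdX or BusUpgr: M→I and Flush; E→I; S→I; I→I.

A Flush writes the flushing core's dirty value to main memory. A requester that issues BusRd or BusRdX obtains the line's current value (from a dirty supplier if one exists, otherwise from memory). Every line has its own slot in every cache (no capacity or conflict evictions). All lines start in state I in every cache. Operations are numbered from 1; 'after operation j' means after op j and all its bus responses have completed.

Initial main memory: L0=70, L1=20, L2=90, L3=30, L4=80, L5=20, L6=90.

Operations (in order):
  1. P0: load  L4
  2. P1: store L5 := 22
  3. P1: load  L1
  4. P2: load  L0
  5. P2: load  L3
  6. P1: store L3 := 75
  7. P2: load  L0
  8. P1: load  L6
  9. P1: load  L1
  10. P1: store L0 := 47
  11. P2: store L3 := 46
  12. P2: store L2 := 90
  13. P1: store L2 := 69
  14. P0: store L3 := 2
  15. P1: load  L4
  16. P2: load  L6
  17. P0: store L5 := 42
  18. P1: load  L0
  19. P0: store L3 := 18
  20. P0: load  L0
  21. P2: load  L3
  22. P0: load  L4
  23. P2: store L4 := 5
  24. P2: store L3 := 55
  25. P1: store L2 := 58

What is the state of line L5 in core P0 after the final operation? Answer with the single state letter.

state = M

[1] P0: load  L4 | P0:E(80), P1:I, P2:I | bus: BusRd
[2] P1: store L5 := 22 | P0:I, P1:M(22), P2:I | bus: BusRdX
[3] P1: load  L1 | P0:I, P1:E(20), P2:I | bus: BusRd
[4] P2: load  L0 | P0:I, P1:I, P2:E(70) | bus: BusRd
[5] P2: load  L3 | P0:I, P1:I, P2:E(30) | bus: BusRd
[6] P1: store L3 := 75 | P0:I, P1:M(75), P2:I | bus: BusRdX
[7] P2: load  L0 | P0:I, P1:I, P2:E(70) | bus: none
[8] P1: load  L6 | P0:I, P1:E(90), P2:I | bus: BusRd
[9] P1: load  L1 | P0:I, P1:E(20), P2:I | bus: none
[10] P1: store L0 := 47 | P0:I, P1:M(47), P2:I | bus: BusRdX
[11] P2: store L3 := 46 | P0:I, P1:I, P2:M(46) | bus: BusRdX,Flush
[12] P2: store L2 := 90 | P0:I, P1:I, P2:M(90) | bus: BusRdX
[13] P1: store L2 := 69 | P0:I, P1:M(69), P2:I | bus: BusRdX,Flush
[14] P0: store L3 := 2 | P0:M(2), P1:I, P2:I | bus: BusRdX,Flush
[15] P1: load  L4 | P0:S(80), P1:S(80), P2:I | bus: BusRd
[16] P2: load  L6 | P0:I, P1:S(90), P2:S(90) | bus: BusRd
[17] P0: store L5 := 42 | P0:M(42), P1:I, P2:I | bus: BusRdX,Flush
[18] P1: load  L0 | P0:I, P1:M(47), P2:I | bus: none
[19] P0: store L3 := 18 | P0:M(18), P1:I, P2:I | bus: none
[20] P0: load  L0 | P0:S(47), P1:S(47), P2:I | bus: BusRd,Flush
[21] P2: load  L3 | P0:S(18), P1:I, P2:S(18) | bus: BusRd,Flush
[22] P0: load  L4 | P0:S(80), P1:S(80), P2:I | bus: none
[23] P2: store L4 := 5 | P0:I, P1:I, P2:M(5) | bus: BusRdX
[24] P2: store L3 := 55 | P0:I, P1:I, P2:M(55) | bus: BusUpgr
[25] P1: store L2 := 58 | P0:I, P1:M(58), P2:I | bus: none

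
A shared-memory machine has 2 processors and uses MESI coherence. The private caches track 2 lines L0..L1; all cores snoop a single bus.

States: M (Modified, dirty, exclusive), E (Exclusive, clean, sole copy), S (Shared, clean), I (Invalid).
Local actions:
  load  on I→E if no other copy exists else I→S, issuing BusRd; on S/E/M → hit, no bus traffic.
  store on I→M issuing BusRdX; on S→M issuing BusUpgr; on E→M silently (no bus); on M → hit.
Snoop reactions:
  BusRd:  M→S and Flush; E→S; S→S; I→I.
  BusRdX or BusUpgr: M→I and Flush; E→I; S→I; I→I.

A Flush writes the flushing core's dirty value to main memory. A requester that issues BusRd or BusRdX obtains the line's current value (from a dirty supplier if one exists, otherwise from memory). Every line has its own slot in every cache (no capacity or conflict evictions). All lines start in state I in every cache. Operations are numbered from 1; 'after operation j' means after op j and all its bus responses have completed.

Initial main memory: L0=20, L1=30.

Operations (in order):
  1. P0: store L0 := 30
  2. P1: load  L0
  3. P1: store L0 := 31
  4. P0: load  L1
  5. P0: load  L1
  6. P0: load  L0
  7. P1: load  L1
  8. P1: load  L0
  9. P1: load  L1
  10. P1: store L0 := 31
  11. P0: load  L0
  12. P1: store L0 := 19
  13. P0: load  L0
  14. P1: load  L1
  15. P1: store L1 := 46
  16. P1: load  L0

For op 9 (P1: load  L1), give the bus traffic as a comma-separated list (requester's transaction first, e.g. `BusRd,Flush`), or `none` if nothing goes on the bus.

1. P0: store L0 := 30  bus=[BusRdX]  L0: P0=M P1=I  mem[L0]=20
2. P1: load  L0  bus=[BusRd,Flush]  L0: P0=S P1=S  mem[L0]=30
3. P1: store L0 := 31  bus=[BusUpgr]  L0: P0=I P1=M  mem[L0]=30
4. P0: load  L1  bus=[BusRd]  L1: P0=E P1=I  mem[L1]=30
5. P0: load  L1  bus=[-]  L1: P0=E P1=I  mem[L1]=30
6. P0: load  L0  bus=[BusRd,Flush]  L0: P0=S P1=S  mem[L0]=31
7. P1: load  L1  bus=[BusRd]  L1: P0=S P1=S  mem[L1]=30
8. P1: load  L0  bus=[-]  L0: P0=S P1=S  mem[L0]=31
9. P1: load  L1  bus=[-]  L1: P0=S P1=S  mem[L1]=30
10. P1: store L0 := 31  bus=[BusUpgr]  L0: P0=I P1=M  mem[L0]=31
11. P0: load  L0  bus=[BusRd,Flush]  L0: P0=S P1=S  mem[L0]=31
12. P1: store L0 := 19  bus=[BusUpgr]  L0: P0=I P1=M  mem[L0]=31
13. P0: load  L0  bus=[BusRd,Flush]  L0: P0=S P1=S  mem[L0]=19
14. P1: load  L1  bus=[-]  L1: P0=S P1=S  mem[L1]=30
15. P1: store L1 := 46  bus=[BusUpgr]  L1: P0=I P1=M  mem[L1]=30
16. P1: load  L0  bus=[-]  L0: P0=S P1=S  mem[L0]=19

bus = none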